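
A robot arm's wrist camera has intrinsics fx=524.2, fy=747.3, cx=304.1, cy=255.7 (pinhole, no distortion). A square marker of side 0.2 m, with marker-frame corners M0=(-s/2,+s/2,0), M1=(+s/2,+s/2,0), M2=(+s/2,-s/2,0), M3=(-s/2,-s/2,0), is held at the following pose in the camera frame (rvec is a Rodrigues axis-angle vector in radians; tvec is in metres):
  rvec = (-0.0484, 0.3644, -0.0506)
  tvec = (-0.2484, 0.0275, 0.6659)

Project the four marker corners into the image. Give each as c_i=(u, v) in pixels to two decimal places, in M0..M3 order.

Intrinsics K: fx=524.2, fy=747.3, cx=304.1, cy=255.7
Marker side s = 0.2 m; corners in marker frame (Z=0):
  M0 = (-0.1000, +0.1000, 0)
  M1 = (+0.1000, +0.1000, 0)
  M2 = (+0.1000, -0.1000, 0)
  M3 = (-0.1000, -0.1000, 0)
rvec = (-0.0484, 0.3644, -0.0506), |rvec| = θ = 0.37107 rad = 21.261°
Rodrigues: sinθ=0.36261, 1−cosθ=0.06806; R = I + sinθ·[k]× + (1−cosθ)·[k]×²:
    [+0.93310 +0.04073 +0.35731]
    [-0.05816 +0.99758 +0.03818]
    [-0.35488 -0.05641 +0.93321]
t = (-0.2484, 0.0275, 0.6659) m
M0: Pc = R·M0+t = (-0.33764, +0.13307, +0.69575); u = 524.2·(-0.33764)/0.69575 + 304.1 = 49.7127, v = 747.3·(+0.13307)/0.69575 + 255.7 = 398.6345
M1: Pc = R·M1+t = (-0.15102, +0.12144, +0.62477); u = 524.2·(-0.15102)/0.62477 + 304.1 = 177.3923, v = 747.3·(+0.12144)/0.62477 + 255.7 = 400.9582
M2: Pc = R·M2+t = (-0.15916, -0.07807, +0.63605); u = 524.2·(-0.15916)/0.63605 + 304.1 = 172.9265, v = 747.3·(-0.07807)/0.63605 + 255.7 = 163.9705
M3: Pc = R·M3+t = (-0.34578, -0.06644, +0.70703); u = 524.2·(-0.34578)/0.70703 + 304.1 = 47.7326, v = 747.3·(-0.06644)/0.70703 + 255.7 = 185.4745

c0=(49.71, 398.63) c1=(177.39, 400.96) c2=(172.93, 163.97) c3=(47.73, 185.47)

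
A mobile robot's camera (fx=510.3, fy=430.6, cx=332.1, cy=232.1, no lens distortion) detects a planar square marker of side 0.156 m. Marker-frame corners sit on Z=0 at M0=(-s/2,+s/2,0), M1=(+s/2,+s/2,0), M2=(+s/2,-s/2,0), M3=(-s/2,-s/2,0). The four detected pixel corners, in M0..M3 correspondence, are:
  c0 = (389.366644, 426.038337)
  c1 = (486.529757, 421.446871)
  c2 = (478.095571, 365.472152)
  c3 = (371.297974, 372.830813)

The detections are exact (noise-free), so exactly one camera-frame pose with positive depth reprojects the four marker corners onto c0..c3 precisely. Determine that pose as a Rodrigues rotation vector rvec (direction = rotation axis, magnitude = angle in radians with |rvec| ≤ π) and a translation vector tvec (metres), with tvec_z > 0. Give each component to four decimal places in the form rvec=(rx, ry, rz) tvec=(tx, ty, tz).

Intrinsics K: fx=510.3, fy=430.6, cx=332.1, cy=232.1
Marker side s = 0.156 m; corners in marker frame (Z=0):
  M0 = (-0.0780, +0.0780, 0)
  M1 = (+0.0780, +0.0780, 0)
  M2 = (+0.0780, -0.0780, 0)
  M3 = (-0.0780, -0.0780, 0)
Detected image corners:
  c0 = (389.366644, 426.038337) px
  c1 = (486.529757, 421.446871) px
  c2 = (478.095571, 365.472152) px
  c3 = (371.297974, 372.830813) px
Planar DLT: solve 8×8 A·h = b for H (H[2,2]=1):
  H  [+542.18517 +361.06215 +430.63831]
  H  [-138.96239 +602.99318 +397.86638]
  H  [-0.25502 +0.63874 +1.00000]
B = K⁻¹H; ‖b₁‖=1.268245, ‖b₂‖=1.268245; λ = 2/(‖b₁‖+‖b₂‖) = 0.788491, sign → tz>0 ⇒ λ=+0.788491
r₁ = λ·B[:,0] = (+0.96862,-0.14607,-0.20108); r₂ = λ·B[:,1] = (+0.23013,+0.83270,+0.50364)
r₃ = r₁×r₂ = (+0.09387,-0.53411,+0.84019); SVD([r₁ r₂ r₃]) → R = UVᵀ:
  R  [+0.96862 +0.23013 +0.09387]
  R  [-0.14607 +0.83270 -0.53411]
  R  [-0.20108 +0.50364 +0.84019]
t = (+0.15226, +0.30354, +0.78849) m
tr R = 2.641506; θ = arccos((tr R − 1)/2) = 0.608069 rad = 34.840°
axis k = ((R−Rᵀ)₃₂, (R−Rᵀ)₁₃, (R−Rᵀ)₂₁) / (2 sinθ) = (+0.908265, +0.258151, -0.329262)
rvec = θ·k = (+0.552287, +0.156973, -0.200214)

rvec=(0.5523, 0.1570, -0.2002) tvec=(0.1523, 0.3035, 0.7885)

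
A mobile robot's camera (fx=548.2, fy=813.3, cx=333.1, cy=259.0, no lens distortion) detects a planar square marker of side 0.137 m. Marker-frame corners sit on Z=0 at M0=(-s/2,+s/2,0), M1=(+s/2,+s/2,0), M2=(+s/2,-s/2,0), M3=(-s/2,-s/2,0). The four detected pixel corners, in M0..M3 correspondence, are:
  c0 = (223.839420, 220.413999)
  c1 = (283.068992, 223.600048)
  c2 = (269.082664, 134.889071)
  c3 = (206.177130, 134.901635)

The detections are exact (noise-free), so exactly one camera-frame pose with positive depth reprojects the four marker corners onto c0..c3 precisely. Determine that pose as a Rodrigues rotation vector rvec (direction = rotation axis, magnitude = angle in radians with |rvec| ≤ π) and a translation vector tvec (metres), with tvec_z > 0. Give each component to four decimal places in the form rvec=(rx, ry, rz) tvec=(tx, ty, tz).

rvec=(0.6256, 0.3174, -0.0527) tvec=(-0.1778, -0.1078, 1.1095)

Intrinsics K: fx=548.2, fy=813.3, cx=333.1, cy=259.0
Marker side s = 0.137 m; corners in marker frame (Z=0):
  M0 = (-0.0685, +0.0685, 0)
  M1 = (+0.0685, +0.0685, 0)
  M2 = (+0.0685, -0.0685, 0)
  M3 = (-0.0685, -0.0685, 0)
Detected image corners:
  c0 = (223.839420, 220.413999) px
  c1 = (283.068992, 223.600048) px
  c2 = (269.082664, 134.889071) px
  c3 = (206.177130, 134.901635) px
Planar DLT: solve 8×8 A·h = b for H (H[2,2]=1):
  H  [+377.18235 +241.29262 +245.23908]
  H  [-37.49914 +726.86191 +179.96145]
  H  [-0.27733 +0.51124 +1.00000]
B = K⁻¹H; ‖b₁‖=0.901318, ‖b₂‖=0.901318; λ = 2/(‖b₁‖+‖b₂‖) = 1.109487, sign → tz>0 ⇒ λ=+1.109487
r₁ = λ·B[:,0] = (+0.95033,+0.04683,-0.30769); r₂ = λ·B[:,1] = (+0.14369,+0.81094,+0.56722)
r₃ = r₁×r₂ = (+0.27608,-0.58326,+0.76393); SVD([r₁ r₂ r₃]) → R = UVᵀ:
  R  [+0.95033 +0.14369 +0.27608]
  R  [+0.04683 +0.81094 -0.58326]
  R  [-0.30769 +0.56722 +0.76393]
t = (-0.17782, -0.10782, +1.10949) m
tr R = 2.525197; θ = arccos((tr R − 1)/2) = 0.703476 rad = 40.306°
axis k = ((R−Rᵀ)₃₂, (R−Rᵀ)₁₃, (R−Rᵀ)₂₁) / (2 sinθ) = (+0.889261, +0.451232, -0.074866)
rvec = θ·k = (+0.625573, +0.317431, -0.052667)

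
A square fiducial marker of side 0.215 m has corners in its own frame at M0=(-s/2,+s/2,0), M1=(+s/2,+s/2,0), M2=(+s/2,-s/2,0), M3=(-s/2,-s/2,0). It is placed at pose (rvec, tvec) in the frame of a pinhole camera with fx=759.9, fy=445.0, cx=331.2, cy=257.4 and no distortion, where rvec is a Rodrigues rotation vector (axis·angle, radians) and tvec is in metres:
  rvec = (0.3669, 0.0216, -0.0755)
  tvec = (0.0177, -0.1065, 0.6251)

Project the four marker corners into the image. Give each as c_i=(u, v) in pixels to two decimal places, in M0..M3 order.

Intrinsics K: fx=759.9, fy=445.0, cx=331.2, cy=257.4
Marker side s = 0.215 m; corners in marker frame (Z=0):
  M0 = (-0.1075, +0.1075, 0)
  M1 = (+0.1075, +0.1075, 0)
  M2 = (+0.1075, -0.1075, 0)
  M3 = (-0.1075, -0.1075, 0)
rvec = (0.3669, 0.0216, -0.0755), |rvec| = θ = 0.37521 rad = 21.498°
Rodrigues: sinθ=0.36647, 1−cosθ=0.06957; R = I + sinθ·[k]× + (1−cosθ)·[k]×²:
    [+0.99695 +0.07766 +0.00741]
    [-0.06982 +0.93066 -0.35916]
    [-0.03479 +0.35755 +0.93325]
t = (0.0177, -0.1065, 0.6251) m
M0: Pc = R·M0+t = (-0.08112, +0.00105, +0.66728); u = 759.9·(-0.08112)/0.66728 + 331.2 = 238.8149, v = 445.0·(+0.00105)/0.66728 + 257.4 = 258.1017
M1: Pc = R·M1+t = (+0.13322, -0.01396, +0.65980); u = 759.9·(+0.13322)/0.65980 + 331.2 = 484.6326, v = 445.0·(-0.01396)/0.65980 + 257.4 = 247.9846
M2: Pc = R·M2+t = (+0.11652, -0.21405, +0.58292); u = 759.9·(+0.11652)/0.58292 + 331.2 = 483.1010, v = 445.0·(-0.21405)/0.58292 + 257.4 = 93.9942
M3: Pc = R·M3+t = (-0.09782, -0.19904, +0.59040); u = 759.9·(-0.09782)/0.59040 + 331.2 = 205.2965, v = 445.0·(-0.19904)/0.59040 + 257.4 = 107.3792

c0=(238.81, 258.10) c1=(484.63, 247.98) c2=(483.10, 93.99) c3=(205.30, 107.38)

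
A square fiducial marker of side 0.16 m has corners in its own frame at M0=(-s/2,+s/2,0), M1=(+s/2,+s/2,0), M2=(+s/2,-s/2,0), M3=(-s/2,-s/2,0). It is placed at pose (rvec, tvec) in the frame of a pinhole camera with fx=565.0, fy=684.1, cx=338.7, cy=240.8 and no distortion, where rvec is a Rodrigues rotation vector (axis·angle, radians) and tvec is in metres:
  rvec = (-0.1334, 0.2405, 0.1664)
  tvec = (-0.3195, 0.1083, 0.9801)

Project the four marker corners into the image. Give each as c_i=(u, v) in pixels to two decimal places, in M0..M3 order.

c0=(104.68, 361.39) c1=(185.93, 383.39) c2=(205.48, 270.39) c3=(124.89, 253.20)

Intrinsics K: fx=565.0, fy=684.1, cx=338.7, cy=240.8
Marker side s = 0.16 m; corners in marker frame (Z=0):
  M0 = (-0.0800, +0.0800, 0)
  M1 = (+0.0800, +0.0800, 0)
  M2 = (+0.0800, -0.0800, 0)
  M3 = (-0.0800, -0.0800, 0)
rvec = (-0.1334, 0.2405, 0.1664), |rvec| = θ = 0.32144 rad = 18.417°
Rodrigues: sinθ=0.31593, 1−cosθ=0.05122; R = I + sinθ·[k]× + (1−cosθ)·[k]×²:
    [+0.95760 -0.17945 +0.22538]
    [+0.14765 +0.97745 +0.15095]
    [-0.24738 -0.11128 +0.96251]
t = (-0.3195, 0.1083, 0.9801) m
M0: Pc = R·M0+t = (-0.41046, +0.17468, +0.99099); u = 565.0·(-0.41046)/0.99099 + 338.7 = 104.6787, v = 684.1·(+0.17468)/0.99099 + 240.8 = 361.3884
M1: Pc = R·M1+t = (-0.25725, +0.19831, +0.95141); u = 565.0·(-0.25725)/0.95141 + 338.7 = 185.9314, v = 684.1·(+0.19831)/0.95141 + 240.8 = 383.3913
M2: Pc = R·M2+t = (-0.22854, +0.04192, +0.96921); u = 565.0·(-0.22854)/0.96921 + 338.7 = 205.4756, v = 684.1·(+0.04192)/0.96921 + 240.8 = 270.3852
M3: Pc = R·M3+t = (-0.38175, +0.01829, +1.00879); u = 565.0·(-0.38175)/1.00879 + 338.7 = 124.8901, v = 684.1·(+0.01829)/1.00879 + 240.8 = 253.2046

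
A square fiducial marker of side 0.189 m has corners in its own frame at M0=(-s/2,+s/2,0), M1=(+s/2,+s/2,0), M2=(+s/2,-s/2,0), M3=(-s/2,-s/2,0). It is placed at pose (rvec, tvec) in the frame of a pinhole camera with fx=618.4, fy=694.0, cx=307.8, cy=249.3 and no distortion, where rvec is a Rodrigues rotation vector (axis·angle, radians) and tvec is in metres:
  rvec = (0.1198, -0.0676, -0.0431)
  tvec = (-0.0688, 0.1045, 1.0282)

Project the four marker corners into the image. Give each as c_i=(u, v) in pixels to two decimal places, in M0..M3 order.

Intrinsics K: fx=618.4, fy=694.0, cx=307.8, cy=249.3
Marker side s = 0.189 m; corners in marker frame (Z=0):
  M0 = (-0.0945, +0.0945, 0)
  M1 = (+0.0945, +0.0945, 0)
  M2 = (+0.0945, -0.0945, 0)
  M3 = (-0.0945, -0.0945, 0)
rvec = (0.1198, -0.0676, -0.0431), |rvec| = θ = 0.14415 rad = 8.259°
Rodrigues: sinθ=0.14365, 1−cosθ=0.01037; R = I + sinθ·[k]× + (1−cosθ)·[k]×²:
    [+0.99679 +0.03891 -0.06994]
    [-0.04699 +0.99191 -0.11793]
    [+0.06479 +0.12084 +0.99056]
t = (-0.0688, 0.1045, 1.0282) m
M0: Pc = R·M0+t = (-0.15932, +0.20268, +1.03350); u = 618.4·(-0.15932)/1.03350 + 307.8 = 212.4698, v = 694.0·(+0.20268)/1.03350 + 249.3 = 385.3985
M1: Pc = R·M1+t = (+0.02907, +0.19379, +1.04574); u = 618.4·(+0.02907)/1.04574 + 307.8 = 324.9927, v = 694.0·(+0.19379)/1.04574 + 249.3 = 377.9105
M2: Pc = R·M2+t = (+0.02172, +0.00632, +1.02290); u = 618.4·(+0.02172)/1.02290 + 307.8 = 320.9309, v = 694.0·(+0.00632)/1.02290 + 249.3 = 253.5904
M3: Pc = R·M3+t = (-0.16667, +0.01521, +1.01066); u = 618.4·(-0.16667)/1.01066 + 307.8 = 205.8159, v = 694.0·(+0.01521)/1.01066 + 249.3 = 259.7413

c0=(212.47, 385.40) c1=(324.99, 377.91) c2=(320.93, 253.59) c3=(205.82, 259.74)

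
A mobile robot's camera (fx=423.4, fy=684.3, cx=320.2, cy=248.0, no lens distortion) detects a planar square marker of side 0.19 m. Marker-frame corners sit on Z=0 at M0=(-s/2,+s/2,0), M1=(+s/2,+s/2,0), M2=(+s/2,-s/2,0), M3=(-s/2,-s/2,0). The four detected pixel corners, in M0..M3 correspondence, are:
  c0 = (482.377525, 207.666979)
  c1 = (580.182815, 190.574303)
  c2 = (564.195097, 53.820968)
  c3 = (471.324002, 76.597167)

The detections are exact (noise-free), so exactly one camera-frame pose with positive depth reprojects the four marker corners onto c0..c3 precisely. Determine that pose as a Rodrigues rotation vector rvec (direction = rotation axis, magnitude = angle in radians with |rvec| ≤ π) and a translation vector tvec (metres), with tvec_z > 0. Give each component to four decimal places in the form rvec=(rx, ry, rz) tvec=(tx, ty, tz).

rvec=(-0.2095, 0.2482, -0.0760) tvec=(0.4373, -0.1561, 0.9122)

Intrinsics K: fx=423.4, fy=684.3, cx=320.2, cy=248.0
Marker side s = 0.19 m; corners in marker frame (Z=0):
  M0 = (-0.0950, +0.0950, 0)
  M1 = (+0.0950, +0.0950, 0)
  M2 = (+0.0950, -0.0950, 0)
  M3 = (-0.0950, -0.0950, 0)
Detected image corners:
  c0 = (482.377525, 207.666979) px
  c1 = (580.182815, 190.574303) px
  c2 = (564.195097, 53.820968) px
  c3 = (471.324002, 76.597167) px
Planar DLT: solve 8×8 A·h = b for H (H[2,2]=1):
  H  [+365.91481 -52.80636 +523.19795]
  H  [-139.41413 +673.27436 +130.91012]
  H  [-0.25847 -0.23574 +1.00000]
B = K⁻¹H; ‖b₁‖=1.096308, ‖b₂‖=1.096307; λ = 2/(‖b₁‖+‖b₂‖) = 0.912153, sign → tz>0 ⇒ λ=+0.912153
r₁ = λ·B[:,0] = (+0.96661,-0.10039,-0.23577); r₂ = λ·B[:,1] = (+0.04885,+0.97539,-0.21503)
r₃ = r₁×r₂ = (+0.25155,+0.19633,+0.94772); SVD([r₁ r₂ r₃]) → R = UVᵀ:
  R  [+0.96661 +0.04885 +0.25155]
  R  [-0.10039 +0.97539 +0.19633]
  R  [-0.23577 -0.21503 +0.94772]
t = (+0.43733, -0.15608, +0.91215) m
tr R = 2.889718; θ = arccos((tr R − 1)/2) = 0.333633 rad = 19.116°
axis k = ((R−Rᵀ)₃₂, (R−Rᵀ)₁₃, (R−Rᵀ)₂₁) / (2 sinθ) = (-0.628070, +0.744046, -0.227867)
rvec = θ·k = (-0.209545, +0.248238, -0.076024)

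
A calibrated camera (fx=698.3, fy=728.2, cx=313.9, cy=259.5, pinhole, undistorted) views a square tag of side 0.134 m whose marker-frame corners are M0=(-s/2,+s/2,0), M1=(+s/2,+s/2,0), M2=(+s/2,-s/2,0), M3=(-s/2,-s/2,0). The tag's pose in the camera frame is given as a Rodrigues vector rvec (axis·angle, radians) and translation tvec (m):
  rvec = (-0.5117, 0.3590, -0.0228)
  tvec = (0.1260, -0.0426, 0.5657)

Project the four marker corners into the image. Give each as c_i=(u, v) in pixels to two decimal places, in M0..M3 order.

c0=(387.65, 290.02) c1=(565.62, 271.62) c2=(548.31, 122.34) c3=(390.15, 149.47)

Intrinsics K: fx=698.3, fy=728.2, cx=313.9, cy=259.5
Marker side s = 0.134 m; corners in marker frame (Z=0):
  M0 = (-0.0670, +0.0670, 0)
  M1 = (+0.0670, +0.0670, 0)
  M2 = (+0.0670, -0.0670, 0)
  M3 = (-0.0670, -0.0670, 0)
rvec = (-0.5117, 0.3590, -0.0228), |rvec| = θ = 0.62549 rad = 35.838°
Rodrigues: sinθ=0.58549, 1−cosθ=0.18932; R = I + sinθ·[k]× + (1−cosθ)·[k]×²:
    [+0.93738 -0.06755 +0.34169]
    [-0.11024 +0.87304 +0.47502]
    [-0.33040 -0.48294 +0.81093]
t = (0.1260, -0.0426, 0.5657) m
M0: Pc = R·M0+t = (+0.05867, +0.02328, +0.55548); u = 698.3·(+0.05867)/0.55548 + 313.9 = 387.6540, v = 728.2·(+0.02328)/0.55548 + 259.5 = 290.0183
M1: Pc = R·M1+t = (+0.18428, +0.00851, +0.51121); u = 698.3·(+0.18428)/0.51121 + 313.9 = 565.6218, v = 728.2·(+0.00851)/0.51121 + 259.5 = 271.6195
M2: Pc = R·M2+t = (+0.19333, -0.10848, +0.57592); u = 698.3·(+0.19333)/0.57592 + 313.9 = 548.3122, v = 728.2·(-0.10848)/0.57592 + 259.5 = 122.3370
M3: Pc = R·M3+t = (+0.06772, -0.09371, +0.62019); u = 698.3·(+0.06772)/0.62019 + 313.9 = 390.1501, v = 728.2·(-0.09371)/0.62019 + 259.5 = 149.4728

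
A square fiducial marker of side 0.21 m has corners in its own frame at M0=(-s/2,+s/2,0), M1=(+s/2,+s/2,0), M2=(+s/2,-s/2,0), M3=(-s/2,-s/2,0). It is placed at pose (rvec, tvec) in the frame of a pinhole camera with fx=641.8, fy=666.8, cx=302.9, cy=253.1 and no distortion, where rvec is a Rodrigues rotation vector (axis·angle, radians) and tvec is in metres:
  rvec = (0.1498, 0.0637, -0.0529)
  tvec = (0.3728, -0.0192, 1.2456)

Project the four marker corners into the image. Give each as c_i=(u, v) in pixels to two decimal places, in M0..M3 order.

Intrinsics K: fx=641.8, fy=666.8, cx=302.9, cy=253.1
Marker side s = 0.21 m; corners in marker frame (Z=0):
  M0 = (-0.1050, +0.1050, 0)
  M1 = (+0.1050, +0.1050, 0)
  M2 = (+0.1050, -0.1050, 0)
  M3 = (-0.1050, -0.1050, 0)
rvec = (0.1498, 0.0637, -0.0529), |rvec| = θ = 0.17116 rad = 9.807°
Rodrigues: sinθ=0.17033, 1−cosθ=0.01461; R = I + sinθ·[k]× + (1−cosθ)·[k]×²:
    [+0.99658 +0.05740 +0.05944]
    [-0.04788 +0.98741 -0.15075]
    [-0.06734 +0.14739 +0.98678]
t = (0.3728, -0.0192, 1.2456) m
M0: Pc = R·M0+t = (+0.27419, +0.08951, +1.26815); u = 641.8·(+0.27419)/1.26815 + 302.9 = 441.6637, v = 666.8·(+0.08951)/1.26815 + 253.1 = 300.1628
M1: Pc = R·M1+t = (+0.48347, +0.07945, +1.25400); u = 641.8·(+0.48347)/1.25400 + 302.9 = 550.3391, v = 666.8·(+0.07945)/1.25400 + 253.1 = 295.3467
M2: Pc = R·M2+t = (+0.47141, -0.12791, +1.22305); u = 641.8·(+0.47141)/1.22305 + 302.9 = 550.2755, v = 666.8·(-0.12791)/1.22305 + 253.1 = 183.3666
M3: Pc = R·M3+t = (+0.26213, -0.11785, +1.23720); u = 641.8·(+0.26213)/1.23720 + 302.9 = 438.8820, v = 666.8·(-0.11785)/1.23720 + 253.1 = 189.5831

c0=(441.66, 300.16) c1=(550.34, 295.35) c2=(550.28, 183.37) c3=(438.88, 189.58)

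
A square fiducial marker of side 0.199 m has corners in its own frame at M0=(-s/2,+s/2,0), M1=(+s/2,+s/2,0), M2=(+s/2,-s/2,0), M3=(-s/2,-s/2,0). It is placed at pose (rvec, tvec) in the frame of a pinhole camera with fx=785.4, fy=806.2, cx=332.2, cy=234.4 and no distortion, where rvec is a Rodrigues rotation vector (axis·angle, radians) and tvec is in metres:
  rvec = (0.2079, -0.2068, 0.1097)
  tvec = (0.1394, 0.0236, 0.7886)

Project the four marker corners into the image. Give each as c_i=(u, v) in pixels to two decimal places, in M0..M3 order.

c0=(361.90, 348.96) c1=(543.74, 359.81) c2=(579.57, 168.58) c3=(390.44, 146.25)

Intrinsics K: fx=785.4, fy=806.2, cx=332.2, cy=234.4
Marker side s = 0.199 m; corners in marker frame (Z=0):
  M0 = (-0.0995, +0.0995, 0)
  M1 = (+0.0995, +0.0995, 0)
  M2 = (+0.0995, -0.0995, 0)
  M3 = (-0.0995, -0.0995, 0)
rvec = (0.2079, -0.2068, 0.1097), |rvec| = θ = 0.31309 rad = 17.938°
Rodrigues: sinθ=0.30800, 1−cosθ=0.04861; R = I + sinθ·[k]× + (1−cosθ)·[k]×²:
    [+0.97282 -0.12924 -0.19213]
    [+0.08659 +0.97260 -0.21577]
    [+0.21475 +0.19327 +0.95736]
t = (0.1394, 0.0236, 0.7886) m
M0: Pc = R·M0+t = (+0.02974, +0.11176, +0.78646); u = 785.4·(+0.02974)/0.78646 + 332.2 = 361.9047, v = 806.2·(+0.11176)/0.78646 + 234.4 = 348.9619
M1: Pc = R·M1+t = (+0.22334, +0.12899, +0.82920); u = 785.4·(+0.22334)/0.82920 + 332.2 = 543.7401, v = 806.2·(+0.12899)/0.82920 + 234.4 = 359.8120
M2: Pc = R·M2+t = (+0.24906, -0.06456, +0.79074); u = 785.4·(+0.24906)/0.79074 + 332.2 = 579.5741, v = 806.2·(-0.06456)/0.79074 + 234.4 = 168.5804
M3: Pc = R·M3+t = (+0.05546, -0.08179, +0.74800); u = 785.4·(+0.05546)/0.74800 + 332.2 = 390.4363, v = 806.2·(-0.08179)/0.74800 + 234.4 = 146.2469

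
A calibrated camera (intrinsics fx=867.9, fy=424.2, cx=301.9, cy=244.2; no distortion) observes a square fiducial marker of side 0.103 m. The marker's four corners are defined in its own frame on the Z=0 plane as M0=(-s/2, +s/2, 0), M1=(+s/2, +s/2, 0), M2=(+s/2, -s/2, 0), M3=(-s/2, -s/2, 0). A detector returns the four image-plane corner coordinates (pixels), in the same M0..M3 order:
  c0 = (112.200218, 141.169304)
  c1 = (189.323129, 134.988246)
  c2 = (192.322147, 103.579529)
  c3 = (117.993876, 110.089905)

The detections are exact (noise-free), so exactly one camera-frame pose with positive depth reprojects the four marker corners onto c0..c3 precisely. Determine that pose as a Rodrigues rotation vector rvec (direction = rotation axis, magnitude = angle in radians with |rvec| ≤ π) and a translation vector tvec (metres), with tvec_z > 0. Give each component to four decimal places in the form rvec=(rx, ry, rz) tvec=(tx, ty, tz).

Intrinsics K: fx=867.9, fy=424.2, cx=301.9, cy=244.2
Marker side s = 0.103 m; corners in marker frame (Z=0):
  M0 = (-0.0515, +0.0515, 0)
  M1 = (+0.0515, +0.0515, 0)
  M2 = (+0.0515, -0.0515, 0)
  M3 = (-0.0515, -0.0515, 0)
Detected image corners:
  c0 = (112.200218, 141.169304) px
  c1 = (189.323129, 134.988246) px
  c2 = (192.322147, 103.579529) px
  c3 = (117.993876, 110.089905) px
Planar DLT: solve 8×8 A·h = b for H (H[2,2]=1):
  H  [+707.83909 -99.18561 +152.65606]
  H  [-83.33764 +258.18989 +122.18916]
  H  [-0.17719 -0.36859 +1.00000]
B = K⁻¹H; ‖b₁‖=0.899901, ‖b₂‖=0.899901; λ = 2/(‖b₁‖+‖b₂‖) = 1.111233, sign → tz>0 ⇒ λ=+1.111233
r₁ = λ·B[:,0] = (+0.97479,-0.10496,-0.19690); r₂ = λ·B[:,1] = (+0.01548,+0.91214,-0.40959)
r₃ = r₁×r₂ = (+0.22259,+0.39621,+0.89077); SVD([r₁ r₂ r₃]) → R = UVᵀ:
  R  [+0.97479 +0.01548 +0.22259]
  R  [-0.10496 +0.91214 +0.39621]
  R  [-0.19690 -0.40959 +0.89077]
t = (-0.19109, -0.31962, +1.11123) m
tr R = 2.777698; θ = arccos((tr R − 1)/2) = 0.475969 rad = 27.271°
axis k = ((R−Rᵀ)₃₂, (R−Rᵀ)₁₃, (R−Rᵀ)₂₁) / (2 sinθ) = (-0.879306, +0.457763, -0.131428)
rvec = θ·k = (-0.418523, +0.217881, -0.062556)

rvec=(-0.4185, 0.2179, -0.0626) tvec=(-0.1911, -0.3196, 1.1112)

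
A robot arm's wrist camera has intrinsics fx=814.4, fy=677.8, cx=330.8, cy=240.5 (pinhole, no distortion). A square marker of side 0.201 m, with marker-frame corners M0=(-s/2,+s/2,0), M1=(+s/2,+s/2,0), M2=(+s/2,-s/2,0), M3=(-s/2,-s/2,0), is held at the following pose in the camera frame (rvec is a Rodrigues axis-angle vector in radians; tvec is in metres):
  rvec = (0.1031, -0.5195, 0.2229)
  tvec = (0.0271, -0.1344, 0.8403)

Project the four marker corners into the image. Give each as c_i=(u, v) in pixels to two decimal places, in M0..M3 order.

c0=(247.11, 193.19) c1=(411.04, 226.66) c2=(455.52, 77.38) c3=(295.59, 24.37)

Intrinsics K: fx=814.4, fy=677.8, cx=330.8, cy=240.5
Marker side s = 0.201 m; corners in marker frame (Z=0):
  M0 = (-0.1005, +0.1005, 0)
  M1 = (+0.1005, +0.1005, 0)
  M2 = (+0.1005, -0.1005, 0)
  M3 = (-0.1005, -0.1005, 0)
rvec = (0.1031, -0.5195, 0.2229), |rvec| = θ = 0.57463 rad = 32.924°
Rodrigues: sinθ=0.54352, 1−cosθ=0.16060; R = I + sinθ·[k]× + (1−cosθ)·[k]×²:
    [+0.84457 -0.23689 -0.48020]
    [+0.18478 +0.97066 -0.15384]
    [+0.50256 +0.04120 +0.86356]
t = (0.0271, -0.1344, 0.8403) m
M0: Pc = R·M0+t = (-0.08159, -0.05542, +0.79393); u = 814.4·(-0.08159)/0.79393 + 330.8 = 247.1109, v = 677.8·(-0.05542)/0.79393 + 240.5 = 193.1875
M1: Pc = R·M1+t = (+0.08817, -0.01828, +0.89495); u = 814.4·(+0.08817)/0.89495 + 330.8 = 411.0362, v = 677.8·(-0.01828)/0.89495 + 240.5 = 226.6572
M2: Pc = R·M2+t = (+0.13579, -0.21338, +0.88667); u = 814.4·(+0.13579)/0.88667 + 330.8 = 455.5188, v = 677.8·(-0.21338)/0.88667 + 240.5 = 77.3838
M3: Pc = R·M3+t = (-0.03397, -0.25052, +0.78565); u = 814.4·(-0.03397)/0.78565 + 330.8 = 295.5851, v = 677.8·(-0.25052)/0.78565 + 240.5 = 24.3688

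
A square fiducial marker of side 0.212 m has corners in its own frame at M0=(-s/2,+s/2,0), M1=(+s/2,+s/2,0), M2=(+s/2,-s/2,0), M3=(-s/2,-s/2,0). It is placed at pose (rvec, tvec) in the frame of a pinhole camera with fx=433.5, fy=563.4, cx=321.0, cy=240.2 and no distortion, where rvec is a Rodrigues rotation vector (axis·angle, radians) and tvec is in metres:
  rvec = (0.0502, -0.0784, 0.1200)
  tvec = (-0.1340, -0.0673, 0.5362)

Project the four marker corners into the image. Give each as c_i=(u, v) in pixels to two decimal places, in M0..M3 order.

Intrinsics K: fx=433.5, fy=563.4, cx=321.0, cy=240.2
Marker side s = 0.212 m; corners in marker frame (Z=0):
  M0 = (-0.1060, +0.1060, 0)
  M1 = (+0.1060, +0.1060, 0)
  M2 = (+0.1060, -0.1060, 0)
  M3 = (-0.1060, -0.1060, 0)
rvec = (0.0502, -0.0784, 0.1200), |rvec| = θ = 0.15188 rad = 8.702°
Rodrigues: sinθ=0.15129, 1−cosθ=0.01151; R = I + sinθ·[k]× + (1−cosθ)·[k]×²:
    [+0.98975 -0.12150 -0.07509]
    [+0.11758 +0.99156 -0.05470]
    [+0.08111 +0.04531 +0.99568]
t = (-0.1340, -0.0673, 0.5362) m
M0: Pc = R·M0+t = (-0.25179, +0.02534, +0.53241); u = 433.5·(-0.25179)/0.53241 + 321.0 = 115.9834, v = 563.4·(+0.02534)/0.53241 + 240.2 = 267.0173
M1: Pc = R·M1+t = (-0.04197, +0.05027, +0.54960); u = 433.5·(-0.04197)/0.54960 + 321.0 = 287.8989, v = 563.4·(+0.05027)/0.54960 + 240.2 = 291.7301
M2: Pc = R·M2+t = (-0.01621, -0.15994, +0.53999); u = 433.5·(-0.01621)/0.53999 + 321.0 = 307.9888, v = 563.4·(-0.15994)/0.53999 + 240.2 = 73.3253
M3: Pc = R·M3+t = (-0.22603, -0.18487, +0.52280); u = 433.5·(-0.22603)/0.52280 + 321.0 = 133.5752, v = 563.4·(-0.18487)/0.52280 + 240.2 = 40.9754

c0=(115.98, 267.02) c1=(287.90, 291.73) c2=(307.99, 73.33) c3=(133.58, 40.98)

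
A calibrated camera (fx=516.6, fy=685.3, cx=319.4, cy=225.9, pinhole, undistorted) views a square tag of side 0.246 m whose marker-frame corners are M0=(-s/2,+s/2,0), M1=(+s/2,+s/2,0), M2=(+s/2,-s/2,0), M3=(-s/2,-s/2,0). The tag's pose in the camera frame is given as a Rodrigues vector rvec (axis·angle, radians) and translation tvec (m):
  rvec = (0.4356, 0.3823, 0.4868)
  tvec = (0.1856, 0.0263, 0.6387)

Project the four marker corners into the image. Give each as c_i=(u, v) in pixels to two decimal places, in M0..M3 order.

Intrinsics K: fx=516.6, fy=685.3, cx=319.4, cy=225.9
Marker side s = 0.246 m; corners in marker frame (Z=0):
  M0 = (-0.1230, +0.1230, 0)
  M1 = (+0.1230, +0.1230, 0)
  M2 = (+0.1230, -0.1230, 0)
  M3 = (-0.1230, -0.1230, 0)
rvec = (0.4356, 0.3823, 0.4868), |rvec| = θ = 0.75688 rad = 43.366°
Rodrigues: sinθ=0.68666, 1−cosθ=0.27302; R = I + sinθ·[k]× + (1−cosθ)·[k]×²:
    [+0.81741 -0.36227 +0.44789]
    [+0.52100 +0.79663 -0.30649]
    [-0.24577 +0.48388 +0.83992]
t = (0.1856, 0.0263, 0.6387) m
M0: Pc = R·M0+t = (+0.04050, +0.06020, +0.72845); u = 516.6·(+0.04050)/0.72845 + 319.4 = 348.1216, v = 685.3·(+0.06020)/0.72845 + 225.9 = 282.5370
M1: Pc = R·M1+t = (+0.24158, +0.18837, +0.66799); u = 516.6·(+0.24158)/0.66799 + 319.4 = 506.2319, v = 685.3·(+0.18837)/0.66799 + 225.9 = 419.1508
M2: Pc = R·M2+t = (+0.33070, -0.00760, +0.54895); u = 516.6·(+0.33070)/0.54895 + 319.4 = 630.6101, v = 685.3·(-0.00760)/0.54895 + 225.9 = 216.4087
M3: Pc = R·M3+t = (+0.12962, -0.13577, +0.60941); u = 516.6·(+0.12962)/0.60941 + 319.4 = 429.2772, v = 685.3·(-0.13577)/0.60941 + 225.9 = 73.2247

c0=(348.12, 282.54) c1=(506.23, 419.15) c2=(630.61, 216.41) c3=(429.28, 73.22)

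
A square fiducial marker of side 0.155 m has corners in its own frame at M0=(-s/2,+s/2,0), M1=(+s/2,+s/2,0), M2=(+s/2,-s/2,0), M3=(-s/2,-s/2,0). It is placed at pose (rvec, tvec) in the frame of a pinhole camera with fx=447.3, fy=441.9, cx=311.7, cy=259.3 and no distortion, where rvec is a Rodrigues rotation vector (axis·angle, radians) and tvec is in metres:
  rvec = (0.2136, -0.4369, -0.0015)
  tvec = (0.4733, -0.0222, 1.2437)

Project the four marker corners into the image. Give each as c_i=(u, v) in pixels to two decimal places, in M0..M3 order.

Intrinsics K: fx=447.3, fy=441.9, cx=311.7, cy=259.3
Marker side s = 0.155 m; corners in marker frame (Z=0):
  M0 = (-0.0775, +0.0775, 0)
  M1 = (+0.0775, +0.0775, 0)
  M2 = (+0.0775, -0.0775, 0)
  M3 = (-0.0775, -0.0775, 0)
rvec = (0.2136, -0.4369, -0.0015), |rvec| = θ = 0.48632 rad = 27.864°
Rodrigues: sinθ=0.46738, 1−cosθ=0.11594; R = I + sinθ·[k]× + (1−cosθ)·[k]×²:
    [+0.90642 -0.04431 -0.42004]
    [-0.04719 +0.97763 -0.20496]
    [+0.41972 +0.20560 +0.88406]
t = (0.4733, -0.0222, 1.2437) m
M0: Pc = R·M0+t = (+0.39962, +0.05722, +1.22711); u = 447.3·(+0.39962)/1.22711 + 311.7 = 457.3674, v = 441.9·(+0.05722)/1.22711 + 259.3 = 279.9072
M1: Pc = R·M1+t = (+0.54011, +0.04991, +1.29216); u = 447.3·(+0.54011)/1.29216 + 311.7 = 498.6680, v = 441.9·(+0.04991)/1.29216 + 259.3 = 276.3682
M2: Pc = R·M2+t = (+0.54698, -0.10162, +1.26029); u = 447.3·(+0.54698)/1.26029 + 311.7 = 505.8331, v = 441.9·(-0.10162)/1.26029 + 259.3 = 223.6674
M3: Pc = R·M3+t = (+0.40649, -0.09431, +1.19524); u = 447.3·(+0.40649)/1.19524 + 311.7 = 463.8214, v = 441.9·(-0.09431)/1.19524 + 259.3 = 224.4322

c0=(457.37, 279.91) c1=(498.67, 276.37) c2=(505.83, 223.67) c3=(463.82, 224.43)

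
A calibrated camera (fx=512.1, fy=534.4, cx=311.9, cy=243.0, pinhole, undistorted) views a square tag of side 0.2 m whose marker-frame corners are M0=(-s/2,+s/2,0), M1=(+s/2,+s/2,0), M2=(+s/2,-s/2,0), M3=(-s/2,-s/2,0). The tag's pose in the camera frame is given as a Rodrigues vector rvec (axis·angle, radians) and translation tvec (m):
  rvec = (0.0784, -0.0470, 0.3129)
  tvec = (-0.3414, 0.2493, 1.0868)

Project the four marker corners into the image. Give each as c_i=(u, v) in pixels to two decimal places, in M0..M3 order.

Intrinsics K: fx=512.1, fy=534.4, cx=311.9, cy=243.0
Marker side s = 0.2 m; corners in marker frame (Z=0):
  M0 = (-0.1000, +0.1000, 0)
  M1 = (+0.1000, +0.1000, 0)
  M2 = (+0.1000, -0.1000, 0)
  M3 = (-0.1000, -0.1000, 0)
rvec = (0.0784, -0.0470, 0.3129), |rvec| = θ = 0.32598 rad = 18.677°
Rodrigues: sinθ=0.32024, 1−cosθ=0.05266; R = I + sinθ·[k]× + (1−cosθ)·[k]×²:
    [+0.95038 -0.30921 -0.03401]
    [+0.30556 +0.94843 -0.08431]
    [+0.05833 +0.06973 +0.99586]
t = (-0.3414, 0.2493, 1.0868) m
M0: Pc = R·M0+t = (-0.46736, +0.31359, +1.08794); u = 512.1·(-0.46736)/1.08794 + 311.9 = 91.9109, v = 534.4·(+0.31359)/1.08794 + 243.0 = 397.0351
M1: Pc = R·M1+t = (-0.27728, +0.37470, +1.09961); u = 512.1·(-0.27728)/1.09961 + 311.9 = 182.7659, v = 534.4·(+0.37470)/1.09961 + 243.0 = 425.1010
M2: Pc = R·M2+t = (-0.21544, +0.18501, +1.08566); u = 512.1·(-0.21544)/1.08566 + 311.9 = 210.2780, v = 534.4·(+0.18501)/1.08566 + 243.0 = 334.0699
M3: Pc = R·M3+t = (-0.40552, +0.12390, +1.07399); u = 512.1·(-0.40552)/1.07399 + 311.9 = 118.5421, v = 534.4·(+0.12390)/1.07399 + 243.0 = 304.6507

c0=(91.91, 397.04) c1=(182.77, 425.10) c2=(210.28, 334.07) c3=(118.54, 304.65)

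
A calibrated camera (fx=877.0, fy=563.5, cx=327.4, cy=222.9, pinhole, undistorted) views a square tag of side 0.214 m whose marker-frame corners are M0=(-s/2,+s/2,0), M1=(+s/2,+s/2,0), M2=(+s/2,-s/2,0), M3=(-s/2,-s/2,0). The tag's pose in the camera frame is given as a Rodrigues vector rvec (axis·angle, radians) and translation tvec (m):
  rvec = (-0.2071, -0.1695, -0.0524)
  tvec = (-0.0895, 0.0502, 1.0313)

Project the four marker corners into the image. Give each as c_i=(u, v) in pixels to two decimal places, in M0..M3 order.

Intrinsics K: fx=877.0, fy=563.5, cx=327.4, cy=222.9
Marker side s = 0.214 m; corners in marker frame (Z=0):
  M0 = (-0.1070, +0.1070, 0)
  M1 = (+0.1070, +0.1070, 0)
  M2 = (+0.1070, -0.1070, 0)
  M3 = (-0.1070, -0.1070, 0)
rvec = (-0.2071, -0.1695, -0.0524), |rvec| = θ = 0.27270 rad = 15.625°
Rodrigues: sinθ=0.26933, 1−cosθ=0.03695; R = I + sinθ·[k]× + (1−cosθ)·[k]×²:
    [+0.98436 +0.06920 -0.16201]
    [-0.03431 +0.97732 +0.20896]
    [+0.17280 -0.20013 +0.96441]
t = (-0.0895, 0.0502, 1.0313) m
M0: Pc = R·M0+t = (-0.18742, +0.15844, +0.99140); u = 877.0·(-0.18742)/0.99140 + 327.4 = 161.6041, v = 563.5·(+0.15844)/0.99140 + 222.9 = 312.9584
M1: Pc = R·M1+t = (+0.02323, +0.15110, +1.02838); u = 877.0·(+0.02323)/1.02838 + 327.4 = 347.2109, v = 563.5·(+0.15110)/1.02838 + 222.9 = 305.6968
M2: Pc = R·M2+t = (+0.00842, -0.05804, +1.07120); u = 877.0·(+0.00842)/1.07120 + 327.4 = 334.2955, v = 563.5·(-0.05804)/1.07120 + 222.9 = 192.3659
M3: Pc = R·M3+t = (-0.20223, -0.05070, +1.03422); u = 877.0·(-0.20223)/1.03422 + 327.4 = 155.9129, v = 563.5·(-0.05070)/1.03422 + 222.9 = 195.2746

c0=(161.60, 312.96) c1=(347.21, 305.70) c2=(334.30, 192.37) c3=(155.91, 195.27)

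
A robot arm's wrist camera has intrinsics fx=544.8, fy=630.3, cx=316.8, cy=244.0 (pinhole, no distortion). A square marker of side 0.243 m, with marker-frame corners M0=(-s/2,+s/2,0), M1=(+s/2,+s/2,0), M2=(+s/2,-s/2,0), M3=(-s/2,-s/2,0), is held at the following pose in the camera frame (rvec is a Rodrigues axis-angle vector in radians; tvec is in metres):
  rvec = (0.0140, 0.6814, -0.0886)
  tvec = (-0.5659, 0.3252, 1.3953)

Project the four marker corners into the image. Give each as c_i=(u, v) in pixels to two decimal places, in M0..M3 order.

Intrinsics K: fx=544.8, fy=630.3, cx=316.8, cy=244.0
Marker side s = 0.243 m; corners in marker frame (Z=0):
  M0 = (-0.1215, +0.1215, 0)
  M1 = (+0.1215, +0.1215, 0)
  M2 = (+0.1215, -0.1215, 0)
  M3 = (-0.1215, -0.1215, 0)
rvec = (0.0140, 0.6814, -0.0886), |rvec| = θ = 0.68728 rad = 39.378°
Rodrigues: sinθ=0.63444, 1−cosθ=0.22702; R = I + sinθ·[k]× + (1−cosθ)·[k]×²:
    [+0.77307 +0.08637 +0.62841]
    [-0.07720 +0.99613 -0.04194]
    [-0.62961 -0.01609 +0.77675]
t = (-0.5659, 0.3252, 1.3953) m
M0: Pc = R·M0+t = (-0.64933, +0.45561, +1.46984); u = 544.8·(-0.64933)/1.46984 + 316.8 = 76.1231, v = 630.3·(+0.45561)/1.46984 + 244.0 = 439.3756
M1: Pc = R·M1+t = (-0.46148, +0.43685, +1.31685); u = 544.8·(-0.46148)/1.31685 + 316.8 = 125.8796, v = 630.3·(+0.43685)/1.31685 + 244.0 = 453.0952
M2: Pc = R·M2+t = (-0.48247, +0.19479, +1.32076); u = 544.8·(-0.48247)/1.32076 + 316.8 = 117.7873, v = 630.3·(+0.19479)/1.32076 + 244.0 = 336.9587
M3: Pc = R·M3+t = (-0.67032, +0.21355, +1.47375); u = 544.8·(-0.67032)/1.47375 + 316.8 = 69.0029, v = 630.3·(+0.21355)/1.47375 + 244.0 = 335.3319

c0=(76.12, 439.38) c1=(125.88, 453.10) c2=(117.79, 336.96) c3=(69.00, 335.33)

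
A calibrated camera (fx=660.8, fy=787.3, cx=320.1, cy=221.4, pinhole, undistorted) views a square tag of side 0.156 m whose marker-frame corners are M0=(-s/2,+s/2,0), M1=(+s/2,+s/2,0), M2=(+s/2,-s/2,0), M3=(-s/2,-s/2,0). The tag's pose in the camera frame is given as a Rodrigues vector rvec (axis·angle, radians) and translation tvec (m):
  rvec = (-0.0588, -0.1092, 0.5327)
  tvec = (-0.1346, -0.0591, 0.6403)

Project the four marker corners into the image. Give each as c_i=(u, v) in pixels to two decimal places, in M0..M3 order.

Intrinsics K: fx=660.8, fy=787.3, cx=320.1, cy=221.4
Marker side s = 0.156 m; corners in marker frame (Z=0):
  M0 = (-0.0780, +0.0780, 0)
  M1 = (+0.0780, +0.0780, 0)
  M2 = (+0.0780, -0.0780, 0)
  M3 = (-0.0780, -0.0780, 0)
rvec = (-0.0588, -0.1092, 0.5327), |rvec| = θ = 0.54695 rad = 31.338°
Rodrigues: sinθ=0.52008, 1−cosθ=0.14588; R = I + sinθ·[k]× + (1−cosθ)·[k]×²:
    [+0.85580 -0.50340 -0.11911]
    [+0.50967 +0.85993 +0.02754]
    [+0.08856 -0.08428 +0.99250]
t = (-0.1346, -0.0591, 0.6403) m
M0: Pc = R·M0+t = (-0.24062, -0.03178, +0.62682); u = 660.8·(-0.24062)/0.62682 + 320.1 = 66.4374, v = 787.3·(-0.03178)/0.62682 + 221.4 = 181.4844
M1: Pc = R·M1+t = (-0.10711, +0.04773, +0.64063); u = 660.8·(-0.10711)/0.64063 + 320.1 = 209.6154, v = 787.3·(+0.04773)/0.64063 + 221.4 = 280.0555
M2: Pc = R·M2+t = (-0.02858, -0.08642, +0.65378); u = 660.8·(-0.02858)/0.65378 + 320.1 = 291.2112, v = 787.3·(-0.08642)/0.65378 + 221.4 = 117.3301
M3: Pc = R·M3+t = (-0.16209, -0.16593, +0.63997); u = 660.8·(-0.16209)/0.63997 + 320.1 = 152.7362, v = 787.3·(-0.16593)/0.63997 + 221.4 = 17.2711

c0=(66.44, 181.48) c1=(209.62, 280.06) c2=(291.21, 117.33) c3=(152.74, 17.27)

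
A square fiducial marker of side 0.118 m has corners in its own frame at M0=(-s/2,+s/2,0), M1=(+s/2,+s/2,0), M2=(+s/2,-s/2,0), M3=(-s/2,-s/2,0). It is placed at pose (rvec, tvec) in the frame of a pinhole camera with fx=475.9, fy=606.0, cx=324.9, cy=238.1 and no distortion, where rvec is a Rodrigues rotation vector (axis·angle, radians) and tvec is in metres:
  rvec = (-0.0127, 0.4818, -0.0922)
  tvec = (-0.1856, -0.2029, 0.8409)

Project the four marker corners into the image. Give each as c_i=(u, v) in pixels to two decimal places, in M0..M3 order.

Intrinsics K: fx=475.9, fy=606.0, cx=324.9, cy=238.1
Marker side s = 0.118 m; corners in marker frame (Z=0):
  M0 = (-0.0590, +0.0590, 0)
  M1 = (+0.0590, +0.0590, 0)
  M2 = (+0.0590, -0.0590, 0)
  M3 = (-0.0590, -0.0590, 0)
rvec = (-0.0127, 0.4818, -0.0922), |rvec| = θ = 0.49071 rad = 28.115°
Rodrigues: sinθ=0.47125, 1−cosθ=0.11800; R = I + sinθ·[k]× + (1−cosθ)·[k]×²:
    [+0.88208 +0.08555 +0.46327]
    [-0.09154 +0.99576 -0.00957]
    [-0.46212 -0.03397 +0.88617]
t = (-0.1856, -0.2029, 0.8409) m
M0: Pc = R·M0+t = (-0.23260, -0.13875, +0.86616); u = 475.9·(-0.23260)/0.86616 + 324.9 = 197.1037, v = 606.0·(-0.13875)/0.86616 + 238.1 = 141.0255
M1: Pc = R·M1+t = (-0.12851, -0.14955, +0.81163); u = 475.9·(-0.12851)/0.81163 + 324.9 = 249.5480, v = 606.0·(-0.14955)/0.81163 + 238.1 = 126.4382
M2: Pc = R·M2+t = (-0.13860, -0.26705, +0.81564); u = 475.9·(-0.13860)/0.81564 + 324.9 = 244.0285, v = 606.0·(-0.26705)/0.81564 + 238.1 = 39.6878
M3: Pc = R·M3+t = (-0.24269, -0.25625, +0.87017); u = 475.9·(-0.24269)/0.87017 + 324.9 = 192.1717, v = 606.0·(-0.25625)/0.87017 + 238.1 = 59.6443

c0=(197.10, 141.03) c1=(249.55, 126.44) c2=(244.03, 39.69) c3=(192.17, 59.64)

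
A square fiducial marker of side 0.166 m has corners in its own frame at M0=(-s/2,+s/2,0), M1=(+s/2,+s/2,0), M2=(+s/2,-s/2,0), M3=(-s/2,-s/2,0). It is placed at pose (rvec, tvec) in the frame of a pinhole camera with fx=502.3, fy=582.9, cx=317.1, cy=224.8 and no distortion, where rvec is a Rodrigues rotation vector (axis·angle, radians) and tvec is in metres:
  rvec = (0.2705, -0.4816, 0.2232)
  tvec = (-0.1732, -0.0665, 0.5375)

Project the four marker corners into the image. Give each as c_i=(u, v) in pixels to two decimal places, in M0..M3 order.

c0=(55.76, 224.06) c1=(212.10, 248.09) c2=(246.47, 87.23) c3=(84.92, 34.69)

Intrinsics K: fx=502.3, fy=582.9, cx=317.1, cy=224.8
Marker side s = 0.166 m; corners in marker frame (Z=0):
  M0 = (-0.0830, +0.0830, 0)
  M1 = (+0.0830, +0.0830, 0)
  M2 = (+0.0830, -0.0830, 0)
  M3 = (-0.0830, -0.0830, 0)
rvec = (0.2705, -0.4816, 0.2232), |rvec| = θ = 0.59576 rad = 34.134°
Rodrigues: sinθ=0.56114, 1−cosθ=0.17228; R = I + sinθ·[k]× + (1−cosθ)·[k]×²:
    [+0.86324 -0.27346 -0.42431]
    [+0.14700 +0.94030 -0.30696]
    [+0.48292 +0.20260 +0.85190]
t = (-0.1732, -0.0665, 0.5375) m
M0: Pc = R·M0+t = (-0.26755, -0.00066, +0.51423); u = 502.3·(-0.26755)/0.51423 + 317.1 = 55.7629, v = 582.9·(-0.00066)/0.51423 + 224.8 = 224.0569
M1: Pc = R·M1+t = (-0.12425, +0.02375, +0.59440); u = 502.3·(-0.12425)/0.59440 + 317.1 = 212.1031, v = 582.9·(+0.02375)/0.59440 + 224.8 = 248.0865
M2: Pc = R·M2+t = (-0.07885, -0.13234, +0.56077); u = 502.3·(-0.07885)/0.56077 + 317.1 = 246.4676, v = 582.9·(-0.13234)/0.56077 + 224.8 = 87.2318
M3: Pc = R·M3+t = (-0.22215, -0.15675, +0.48060); u = 502.3·(-0.22215)/0.48060 + 317.1 = 84.9187, v = 582.9·(-0.15675)/0.48060 + 224.8 = 34.6900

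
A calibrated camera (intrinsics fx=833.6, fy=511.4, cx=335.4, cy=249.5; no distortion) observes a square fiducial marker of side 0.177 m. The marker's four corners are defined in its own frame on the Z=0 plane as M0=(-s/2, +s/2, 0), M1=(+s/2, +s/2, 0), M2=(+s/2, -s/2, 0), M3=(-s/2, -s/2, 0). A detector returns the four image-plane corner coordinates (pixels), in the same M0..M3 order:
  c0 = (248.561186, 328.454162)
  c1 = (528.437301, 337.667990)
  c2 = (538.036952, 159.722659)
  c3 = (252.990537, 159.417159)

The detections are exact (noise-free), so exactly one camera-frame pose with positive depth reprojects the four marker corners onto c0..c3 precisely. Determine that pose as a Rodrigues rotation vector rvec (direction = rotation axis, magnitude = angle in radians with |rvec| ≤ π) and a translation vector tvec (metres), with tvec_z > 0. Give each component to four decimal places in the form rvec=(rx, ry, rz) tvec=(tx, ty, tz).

Intrinsics K: fx=833.6, fy=511.4, cx=335.4, cy=249.5
Marker side s = 0.177 m; corners in marker frame (Z=0):
  M0 = (-0.0885, +0.0885, 0)
  M1 = (+0.0885, +0.0885, 0)
  M2 = (+0.0885, -0.0885, 0)
  M3 = (-0.0885, -0.0885, 0)
Detected image corners:
  c0 = (248.561186, 328.454162) px
  c1 = (528.437301, 337.667990) px
  c2 = (538.036952, 159.722659) px
  c3 = (252.990537, 159.417159) px
Planar DLT: solve 8×8 A·h = b for H (H[2,2]=1):
  H  [+1480.94756 -1.56197 +388.31777]
  H  [-45.00060 +1003.20622 +246.99194]
  H  [-0.29274 +0.09615 +1.00000]
B = K⁻¹H; ‖b₁‖=1.917620, ‖b₂‖=1.917620; λ = 2/(‖b₁‖+‖b₂‖) = 0.521480, sign → tz>0 ⇒ λ=+0.521480
r₁ = λ·B[:,0] = (+0.98787,+0.02859,-0.15266); r₂ = λ·B[:,1] = (-0.02115,+0.99852,+0.05014)
r₃ = r₁×r₂ = (+0.15386,-0.04630,+0.98701); SVD([r₁ r₂ r₃]) → R = UVᵀ:
  R  [+0.98787 -0.02115 +0.15386]
  R  [+0.02859 +0.99852 -0.04630]
  R  [-0.15266 +0.05014 +0.98701]
t = (+0.03310, -0.00256, +0.52148) m
tr R = 2.973391; θ = arccos((tr R − 1)/2) = 0.163304 rad = 9.357°
axis k = ((R−Rᵀ)₃₂, (R−Rᵀ)₁₃, (R−Rᵀ)₂₁) / (2 sinθ) = (+0.296589, +0.942674, +0.152971)
rvec = θ·k = (+0.048434, +0.153943, +0.024981)

rvec=(0.0484, 0.1539, 0.0250) tvec=(0.0331, -0.0026, 0.5215)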